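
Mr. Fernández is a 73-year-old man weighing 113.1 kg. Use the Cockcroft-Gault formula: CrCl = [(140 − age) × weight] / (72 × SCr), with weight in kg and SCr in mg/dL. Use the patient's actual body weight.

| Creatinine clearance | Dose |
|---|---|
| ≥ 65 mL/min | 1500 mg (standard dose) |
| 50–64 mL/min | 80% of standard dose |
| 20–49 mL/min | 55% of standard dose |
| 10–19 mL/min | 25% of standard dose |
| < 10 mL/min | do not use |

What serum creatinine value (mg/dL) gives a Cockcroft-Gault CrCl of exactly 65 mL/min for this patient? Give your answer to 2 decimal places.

1.62 mg/dL

Standard dose requires CrCl ≥ 65 mL/min.
Set (140 − 73) × 113.1 / (72 × SCr) = 65
SCr = (140 − 73) × 113.1 / (72 × 65) = 1.619 mg/dL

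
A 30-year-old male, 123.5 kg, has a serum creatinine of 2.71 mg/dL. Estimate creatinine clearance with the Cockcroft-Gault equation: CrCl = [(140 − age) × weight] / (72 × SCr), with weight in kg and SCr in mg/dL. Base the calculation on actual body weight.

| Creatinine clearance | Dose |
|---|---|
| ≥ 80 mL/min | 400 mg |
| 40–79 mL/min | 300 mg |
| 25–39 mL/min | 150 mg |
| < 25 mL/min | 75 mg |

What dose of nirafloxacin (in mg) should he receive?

300 mg

CrCl = (140 − 30) × 123.5 / (72 × 2.71) = 13585.0 / 195.12 ≈ 69.6 mL/min
CrCl ≈ 70 mL/min → bracket 40–79 mL/min.
Dose for this bracket: 300 mg.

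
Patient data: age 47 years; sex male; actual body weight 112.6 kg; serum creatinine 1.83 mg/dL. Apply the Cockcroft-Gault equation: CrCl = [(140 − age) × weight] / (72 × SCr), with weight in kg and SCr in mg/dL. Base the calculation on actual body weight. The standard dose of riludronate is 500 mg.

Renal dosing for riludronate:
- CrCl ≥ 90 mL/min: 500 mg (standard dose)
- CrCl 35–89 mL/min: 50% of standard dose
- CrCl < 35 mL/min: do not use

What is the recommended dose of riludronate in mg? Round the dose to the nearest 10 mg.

CrCl = (140 − 47) × 112.6 / (72 × 1.83) = 10471.8 / 131.76 ≈ 79.5 mL/min
CrCl ≈ 79 mL/min → bracket 35–89 mL/min.
50% of 500 mg = 250 mg

250 mg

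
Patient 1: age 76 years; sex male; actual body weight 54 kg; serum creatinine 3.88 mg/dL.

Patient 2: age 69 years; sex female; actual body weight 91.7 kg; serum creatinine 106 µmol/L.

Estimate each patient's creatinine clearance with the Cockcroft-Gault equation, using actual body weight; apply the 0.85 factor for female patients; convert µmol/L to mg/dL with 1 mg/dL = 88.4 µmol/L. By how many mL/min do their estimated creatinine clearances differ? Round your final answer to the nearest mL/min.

Patient 1: CrCl = (140 − 76) × 54 / (72 × 3.88) = 3456.0 / 279.36 ≈ 12.4 mL/min
Patient 2: SCr = 106 / 88.4 = 1.199 mg/dL
Patient 2: CrCl = (140 − 69) × 91.7 / (72 × 1.199) × 0.85 = 6510.7 / 86.33 × 0.85 ≈ 64.1 mL/min
|12.4 − 64.1| = 51.7 mL/min

52 mL/min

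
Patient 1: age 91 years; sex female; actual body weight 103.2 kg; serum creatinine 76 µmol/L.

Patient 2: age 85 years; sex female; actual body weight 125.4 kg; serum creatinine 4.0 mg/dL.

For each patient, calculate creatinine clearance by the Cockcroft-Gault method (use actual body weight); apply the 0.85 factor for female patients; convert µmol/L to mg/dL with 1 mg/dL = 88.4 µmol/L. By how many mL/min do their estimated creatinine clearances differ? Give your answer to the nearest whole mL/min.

Patient 1: SCr = 76 / 88.4 = 0.86 mg/dL
Patient 1: CrCl = (140 − 91) × 103.2 / (72 × 0.86) × 0.85 = 5056.8 / 61.92 × 0.85 ≈ 69.4 mL/min
Patient 2: CrCl = (140 − 85) × 125.4 / (72 × 4) × 0.85 = 6897.0 / 288.00 × 0.85 ≈ 20.4 mL/min
|69.4 − 20.4| = 49.0 mL/min

49 mL/min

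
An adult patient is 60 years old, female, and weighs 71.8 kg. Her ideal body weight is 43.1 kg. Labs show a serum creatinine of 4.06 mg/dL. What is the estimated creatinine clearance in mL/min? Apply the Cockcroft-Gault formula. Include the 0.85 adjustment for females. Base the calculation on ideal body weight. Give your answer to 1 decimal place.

10.0 mL/min

CrCl = (140 − 60) × 43.1 / (72 × 4.06) × 0.85 = 3448.0 / 292.32 × 0.85 ≈ 10.0 mL/min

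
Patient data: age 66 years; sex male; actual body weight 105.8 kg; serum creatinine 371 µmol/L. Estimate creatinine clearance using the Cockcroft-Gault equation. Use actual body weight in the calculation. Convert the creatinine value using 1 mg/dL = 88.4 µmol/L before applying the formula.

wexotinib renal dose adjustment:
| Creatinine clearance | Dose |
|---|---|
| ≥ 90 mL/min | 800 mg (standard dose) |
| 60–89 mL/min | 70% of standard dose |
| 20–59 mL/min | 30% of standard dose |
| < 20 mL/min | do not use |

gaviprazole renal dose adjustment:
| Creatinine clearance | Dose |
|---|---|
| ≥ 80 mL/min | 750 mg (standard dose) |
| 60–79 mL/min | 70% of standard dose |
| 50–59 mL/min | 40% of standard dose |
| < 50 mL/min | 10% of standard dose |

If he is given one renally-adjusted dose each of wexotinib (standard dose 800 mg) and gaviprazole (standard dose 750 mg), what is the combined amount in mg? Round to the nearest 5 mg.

315 mg

SCr = 371 / 88.4 = 4.197 mg/dL
CrCl = (140 − 66) × 105.8 / (72 × 4.197) = 7829.2 / 302.18 ≈ 25.9 mL/min
CrCl ≈ 26 mL/min.
wexotinib: 20–59 mL/min → 30% of 800 mg = 240 mg.
gaviprazole: < 50 mL/min → 10% of 750 mg = 75 mg.
Total = 240 + 75 = 315 mg.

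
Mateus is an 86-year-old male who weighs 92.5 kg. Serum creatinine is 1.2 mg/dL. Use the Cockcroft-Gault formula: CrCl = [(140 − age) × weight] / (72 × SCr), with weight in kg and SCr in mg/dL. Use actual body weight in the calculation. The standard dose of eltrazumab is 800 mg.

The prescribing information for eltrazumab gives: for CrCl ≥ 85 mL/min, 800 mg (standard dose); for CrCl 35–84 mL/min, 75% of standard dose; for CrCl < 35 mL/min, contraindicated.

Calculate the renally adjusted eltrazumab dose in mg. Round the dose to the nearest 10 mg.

600 mg

CrCl = (140 − 86) × 92.5 / (72 × 1.2) = 4995.0 / 86.40 ≈ 57.8 mL/min
CrCl ≈ 58 mL/min → bracket 35–84 mL/min.
75% of 800 mg = 600 mg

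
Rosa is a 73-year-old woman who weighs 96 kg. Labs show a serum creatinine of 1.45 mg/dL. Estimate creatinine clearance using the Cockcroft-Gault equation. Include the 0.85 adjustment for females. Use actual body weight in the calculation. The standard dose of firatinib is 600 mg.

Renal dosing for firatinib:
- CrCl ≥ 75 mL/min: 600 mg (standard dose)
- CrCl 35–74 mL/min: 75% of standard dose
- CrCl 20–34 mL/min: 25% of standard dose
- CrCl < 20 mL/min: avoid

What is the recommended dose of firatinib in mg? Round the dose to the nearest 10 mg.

CrCl = (140 − 73) × 96 / (72 × 1.45) × 0.85 = 6432.0 / 104.40 × 0.85 ≈ 52.4 mL/min
CrCl ≈ 52 mL/min → bracket 35–74 mL/min.
75% of 600 mg = 450 mg

450 mg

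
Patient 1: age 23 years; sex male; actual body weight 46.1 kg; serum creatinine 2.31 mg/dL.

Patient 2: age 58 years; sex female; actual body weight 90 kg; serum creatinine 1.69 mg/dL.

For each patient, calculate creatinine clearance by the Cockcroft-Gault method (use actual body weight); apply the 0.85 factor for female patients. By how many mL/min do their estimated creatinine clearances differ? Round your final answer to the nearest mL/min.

Patient 1: CrCl = (140 − 23) × 46.1 / (72 × 2.31) = 5393.7 / 166.32 ≈ 32.4 mL/min
Patient 2: CrCl = (140 − 58) × 90 / (72 × 1.69) × 0.85 = 7380.0 / 121.68 × 0.85 ≈ 51.6 mL/min
|32.4 − 51.6| = 19.2 mL/min

19 mL/min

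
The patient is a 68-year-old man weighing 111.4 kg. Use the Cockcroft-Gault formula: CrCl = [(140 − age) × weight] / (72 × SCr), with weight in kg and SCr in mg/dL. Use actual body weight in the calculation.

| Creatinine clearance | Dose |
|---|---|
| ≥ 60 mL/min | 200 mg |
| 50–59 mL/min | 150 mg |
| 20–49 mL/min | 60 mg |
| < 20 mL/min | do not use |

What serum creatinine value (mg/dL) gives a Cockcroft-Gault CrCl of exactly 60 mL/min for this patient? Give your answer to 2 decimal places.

1.86 mg/dL

Standard dose requires CrCl ≥ 60 mL/min.
Set (140 − 68) × 111.4 / (72 × SCr) = 60
SCr = (140 − 68) × 111.4 / (72 × 60) = 1.857 mg/dL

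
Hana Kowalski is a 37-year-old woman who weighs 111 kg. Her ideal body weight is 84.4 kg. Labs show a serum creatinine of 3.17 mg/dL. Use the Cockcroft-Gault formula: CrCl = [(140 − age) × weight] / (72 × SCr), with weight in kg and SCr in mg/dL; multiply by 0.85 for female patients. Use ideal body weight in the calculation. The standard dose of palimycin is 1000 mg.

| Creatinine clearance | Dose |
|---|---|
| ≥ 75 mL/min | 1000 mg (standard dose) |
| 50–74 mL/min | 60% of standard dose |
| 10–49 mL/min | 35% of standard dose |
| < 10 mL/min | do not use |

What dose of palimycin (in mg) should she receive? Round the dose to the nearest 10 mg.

CrCl = (140 − 37) × 84.4 / (72 × 3.17) × 0.85 = 8693.2 / 228.24 × 0.85 ≈ 32.4 mL/min
CrCl ≈ 32 mL/min → bracket 10–49 mL/min.
35% of 1000 mg = 350 mg

350 mg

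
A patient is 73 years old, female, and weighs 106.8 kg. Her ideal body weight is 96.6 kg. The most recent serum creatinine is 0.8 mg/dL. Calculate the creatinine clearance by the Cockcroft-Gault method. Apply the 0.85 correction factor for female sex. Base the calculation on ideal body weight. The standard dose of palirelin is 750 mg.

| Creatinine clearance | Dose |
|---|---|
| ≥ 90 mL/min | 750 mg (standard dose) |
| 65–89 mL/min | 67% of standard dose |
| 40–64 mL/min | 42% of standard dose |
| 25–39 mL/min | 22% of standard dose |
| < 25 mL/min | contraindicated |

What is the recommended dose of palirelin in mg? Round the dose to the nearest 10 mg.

750 mg

CrCl = (140 − 73) × 96.6 / (72 × 0.8) × 0.85 = 6472.2 / 57.60 × 0.85 ≈ 95.5 mL/min
CrCl ≈ 96 mL/min → bracket ≥ 90 mL/min.
100% of 750 mg = 750 mg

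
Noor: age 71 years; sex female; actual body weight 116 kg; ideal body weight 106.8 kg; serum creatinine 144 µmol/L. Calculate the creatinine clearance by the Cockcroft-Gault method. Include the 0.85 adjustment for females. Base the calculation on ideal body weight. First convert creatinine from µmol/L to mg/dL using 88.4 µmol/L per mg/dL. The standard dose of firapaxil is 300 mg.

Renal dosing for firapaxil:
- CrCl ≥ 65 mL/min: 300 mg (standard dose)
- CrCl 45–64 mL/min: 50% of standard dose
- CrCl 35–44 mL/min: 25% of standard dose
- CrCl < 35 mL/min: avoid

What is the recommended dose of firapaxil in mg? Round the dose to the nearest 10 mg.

150 mg

SCr = 144 / 88.4 = 1.629 mg/dL
CrCl = (140 − 71) × 106.8 / (72 × 1.629) × 0.85 = 7369.2 / 117.29 × 0.85 ≈ 53.4 mL/min
CrCl ≈ 53 mL/min → bracket 45–64 mL/min.
50% of 300 mg = 150 mg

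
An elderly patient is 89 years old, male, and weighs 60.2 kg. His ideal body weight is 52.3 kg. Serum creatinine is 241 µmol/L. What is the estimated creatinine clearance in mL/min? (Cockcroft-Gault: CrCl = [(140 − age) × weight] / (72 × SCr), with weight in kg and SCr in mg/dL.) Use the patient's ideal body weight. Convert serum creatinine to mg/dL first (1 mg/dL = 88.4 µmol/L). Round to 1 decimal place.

13.6 mL/min

SCr = 241 / 88.4 = 2.726 mg/dL
CrCl = (140 − 89) × 52.3 / (72 × 2.726) = 2667.3 / 196.27 ≈ 13.6 mL/min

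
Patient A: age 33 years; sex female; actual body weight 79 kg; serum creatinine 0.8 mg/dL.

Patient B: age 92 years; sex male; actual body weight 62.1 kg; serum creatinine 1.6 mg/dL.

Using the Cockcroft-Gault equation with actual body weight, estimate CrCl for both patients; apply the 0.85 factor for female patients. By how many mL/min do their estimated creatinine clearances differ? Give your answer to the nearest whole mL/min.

99 mL/min

Patient A: CrCl = (140 − 33) × 79 / (72 × 0.8) × 0.85 = 8453.0 / 57.60 × 0.85 ≈ 124.7 mL/min
Patient B: CrCl = (140 − 92) × 62.1 / (72 × 1.6) = 2980.8 / 115.20 ≈ 25.9 mL/min
|124.7 − 25.9| = 98.8 mL/min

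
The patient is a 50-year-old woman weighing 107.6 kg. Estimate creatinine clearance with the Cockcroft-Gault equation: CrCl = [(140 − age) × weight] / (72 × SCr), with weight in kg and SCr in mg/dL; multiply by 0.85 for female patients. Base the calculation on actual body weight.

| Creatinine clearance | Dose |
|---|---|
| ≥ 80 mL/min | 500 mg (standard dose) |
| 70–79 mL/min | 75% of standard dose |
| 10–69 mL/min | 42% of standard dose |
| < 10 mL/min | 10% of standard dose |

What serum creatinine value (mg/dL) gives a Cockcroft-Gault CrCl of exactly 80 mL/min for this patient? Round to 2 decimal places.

Standard dose requires CrCl ≥ 80 mL/min.
Set (140 − 50) × 107.6 × 0.85 / (72 × SCr) = 80
SCr = (140 − 50) × 107.6 × 0.85 / (72 × 80) = 1.429 mg/dL

1.43 mg/dL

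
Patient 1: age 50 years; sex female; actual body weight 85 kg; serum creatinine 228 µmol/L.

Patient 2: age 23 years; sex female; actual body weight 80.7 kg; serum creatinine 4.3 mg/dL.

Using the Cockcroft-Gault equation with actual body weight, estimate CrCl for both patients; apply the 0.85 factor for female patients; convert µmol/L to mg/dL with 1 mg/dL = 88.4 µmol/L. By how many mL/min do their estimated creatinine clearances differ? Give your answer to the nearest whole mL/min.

9 mL/min

Patient 1: SCr = 228 / 88.4 = 2.579 mg/dL
Patient 1: CrCl = (140 − 50) × 85 / (72 × 2.579) × 0.85 = 7650.0 / 185.69 × 0.85 ≈ 35.0 mL/min
Patient 2: CrCl = (140 − 23) × 80.7 / (72 × 4.3) × 0.85 = 9441.9 / 309.60 × 0.85 ≈ 25.9 mL/min
|35.0 − 25.9| = 9.1 mL/min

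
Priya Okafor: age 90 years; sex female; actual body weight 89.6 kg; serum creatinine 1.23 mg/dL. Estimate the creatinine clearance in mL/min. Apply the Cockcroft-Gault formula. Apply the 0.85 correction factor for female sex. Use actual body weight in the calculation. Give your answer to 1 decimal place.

43.0 mL/min

CrCl = (140 − 90) × 89.6 / (72 × 1.23) × 0.85 = 4480.0 / 88.56 × 0.85 ≈ 43.0 mL/min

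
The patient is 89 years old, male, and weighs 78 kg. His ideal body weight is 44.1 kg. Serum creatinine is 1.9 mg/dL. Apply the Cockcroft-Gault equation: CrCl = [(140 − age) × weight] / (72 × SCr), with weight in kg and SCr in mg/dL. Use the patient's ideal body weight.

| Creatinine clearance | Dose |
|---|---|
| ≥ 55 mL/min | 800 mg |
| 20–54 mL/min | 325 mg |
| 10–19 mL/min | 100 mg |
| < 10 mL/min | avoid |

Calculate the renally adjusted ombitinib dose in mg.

CrCl = (140 − 89) × 44.1 / (72 × 1.9) = 2249.1 / 136.80 ≈ 16.4 mL/min
CrCl ≈ 16 mL/min → bracket 10–19 mL/min.
Dose for this bracket: 100 mg.

100 mg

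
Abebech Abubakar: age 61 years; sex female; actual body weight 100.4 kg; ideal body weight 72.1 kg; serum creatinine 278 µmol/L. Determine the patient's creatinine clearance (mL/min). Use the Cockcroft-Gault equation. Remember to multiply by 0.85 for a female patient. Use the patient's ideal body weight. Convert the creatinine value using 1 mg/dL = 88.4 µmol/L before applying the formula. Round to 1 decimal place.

SCr = 278 / 88.4 = 3.145 mg/dL
CrCl = (140 − 61) × 72.1 / (72 × 3.145) × 0.85 = 5695.9 / 226.44 × 0.85 ≈ 21.4 mL/min

21.4 mL/min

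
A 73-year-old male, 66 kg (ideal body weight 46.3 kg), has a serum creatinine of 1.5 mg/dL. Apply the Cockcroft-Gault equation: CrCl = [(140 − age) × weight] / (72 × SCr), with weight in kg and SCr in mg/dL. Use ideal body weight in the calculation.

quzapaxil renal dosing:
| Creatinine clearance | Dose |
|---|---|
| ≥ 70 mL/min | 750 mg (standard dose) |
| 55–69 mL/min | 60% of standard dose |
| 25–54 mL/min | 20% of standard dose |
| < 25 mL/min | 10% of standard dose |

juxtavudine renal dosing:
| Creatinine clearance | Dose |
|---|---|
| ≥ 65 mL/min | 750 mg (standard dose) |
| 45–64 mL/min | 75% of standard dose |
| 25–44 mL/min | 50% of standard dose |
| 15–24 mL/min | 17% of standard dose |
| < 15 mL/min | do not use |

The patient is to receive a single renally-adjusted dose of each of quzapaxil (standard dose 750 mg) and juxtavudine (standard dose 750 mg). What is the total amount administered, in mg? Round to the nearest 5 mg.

525 mg

CrCl = (140 − 73) × 46.3 / (72 × 1.5) = 3102.1 / 108.00 ≈ 28.7 mL/min
CrCl ≈ 29 mL/min.
quzapaxil: 25–54 mL/min → 20% of 750 mg = 150 mg.
juxtavudine: 25–44 mL/min → 50% of 750 mg = 375 mg.
Total = 150 + 375 = 525 mg.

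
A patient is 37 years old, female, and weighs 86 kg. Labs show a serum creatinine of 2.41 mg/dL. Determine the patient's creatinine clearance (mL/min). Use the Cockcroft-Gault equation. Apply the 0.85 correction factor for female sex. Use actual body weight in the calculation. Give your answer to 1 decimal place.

43.4 mL/min

CrCl = (140 − 37) × 86 / (72 × 2.41) × 0.85 = 8858.0 / 173.52 × 0.85 ≈ 43.4 mL/min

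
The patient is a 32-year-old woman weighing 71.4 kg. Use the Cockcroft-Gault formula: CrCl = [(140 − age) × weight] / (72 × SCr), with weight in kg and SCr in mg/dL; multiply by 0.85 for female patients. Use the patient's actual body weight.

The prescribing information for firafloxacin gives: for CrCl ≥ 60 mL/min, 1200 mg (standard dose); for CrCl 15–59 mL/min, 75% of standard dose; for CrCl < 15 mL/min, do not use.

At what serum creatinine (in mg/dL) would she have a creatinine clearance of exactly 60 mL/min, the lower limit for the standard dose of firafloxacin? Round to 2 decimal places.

1.52 mg/dL

Standard dose requires CrCl ≥ 60 mL/min.
Set (140 − 32) × 71.4 × 0.85 / (72 × SCr) = 60
SCr = (140 − 32) × 71.4 × 0.85 / (72 × 60) = 1.517 mg/dL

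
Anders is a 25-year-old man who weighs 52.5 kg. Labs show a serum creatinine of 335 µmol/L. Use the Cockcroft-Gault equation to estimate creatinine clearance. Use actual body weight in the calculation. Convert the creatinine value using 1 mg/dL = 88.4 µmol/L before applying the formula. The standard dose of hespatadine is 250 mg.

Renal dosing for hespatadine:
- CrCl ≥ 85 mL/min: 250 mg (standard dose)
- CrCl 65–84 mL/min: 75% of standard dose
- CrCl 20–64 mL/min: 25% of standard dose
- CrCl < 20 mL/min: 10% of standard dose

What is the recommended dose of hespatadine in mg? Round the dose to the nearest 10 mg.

SCr = 335 / 88.4 = 3.79 mg/dL
CrCl = (140 − 25) × 52.5 / (72 × 3.79) = 6037.5 / 272.88 ≈ 22.1 mL/min
CrCl ≈ 22 mL/min → bracket 20–64 mL/min.
25% of 250 mg = 62.5 mg → 60 mg

60 mg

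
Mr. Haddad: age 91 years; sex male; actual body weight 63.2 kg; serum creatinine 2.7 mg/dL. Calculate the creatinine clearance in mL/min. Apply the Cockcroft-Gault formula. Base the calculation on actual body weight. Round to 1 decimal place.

CrCl = (140 − 91) × 63.2 / (72 × 2.7) = 3096.8 / 194.40 ≈ 15.9 mL/min

15.9 mL/min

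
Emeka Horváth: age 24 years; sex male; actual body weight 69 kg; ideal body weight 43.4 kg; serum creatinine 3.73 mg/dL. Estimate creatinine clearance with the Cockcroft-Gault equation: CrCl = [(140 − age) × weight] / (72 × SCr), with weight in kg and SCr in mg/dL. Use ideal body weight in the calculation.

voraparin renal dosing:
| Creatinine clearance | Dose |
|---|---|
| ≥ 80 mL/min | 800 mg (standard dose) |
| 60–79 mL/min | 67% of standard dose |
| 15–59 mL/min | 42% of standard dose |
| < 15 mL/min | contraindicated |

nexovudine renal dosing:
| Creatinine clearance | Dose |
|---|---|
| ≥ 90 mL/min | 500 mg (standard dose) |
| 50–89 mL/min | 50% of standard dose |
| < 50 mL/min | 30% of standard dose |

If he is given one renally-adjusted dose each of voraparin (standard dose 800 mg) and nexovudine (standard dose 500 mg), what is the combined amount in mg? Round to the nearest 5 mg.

485 mg

CrCl = (140 − 24) × 43.4 / (72 × 3.73) = 5034.4 / 268.56 ≈ 18.7 mL/min
CrCl ≈ 19 mL/min.
voraparin: 15–59 mL/min → 42% of 800 mg = 336 mg.
nexovudine: < 50 mL/min → 30% of 500 mg = 150 mg.
Total = 336 + 150 = 486 mg.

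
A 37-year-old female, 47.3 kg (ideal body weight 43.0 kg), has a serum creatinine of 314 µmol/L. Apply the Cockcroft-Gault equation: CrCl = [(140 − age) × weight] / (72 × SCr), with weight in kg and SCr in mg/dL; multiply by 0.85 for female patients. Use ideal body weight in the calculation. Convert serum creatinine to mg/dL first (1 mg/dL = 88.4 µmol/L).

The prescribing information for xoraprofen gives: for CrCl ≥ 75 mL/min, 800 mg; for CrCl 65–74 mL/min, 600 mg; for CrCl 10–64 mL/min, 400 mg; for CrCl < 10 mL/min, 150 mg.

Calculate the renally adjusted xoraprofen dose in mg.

400 mg

SCr = 314 / 88.4 = 3.552 mg/dL
CrCl = (140 − 37) × 43 / (72 × 3.552) × 0.85 = 4429.0 / 255.74 × 0.85 ≈ 14.7 mL/min
CrCl ≈ 15 mL/min → bracket 10–64 mL/min.
Dose for this bracket: 400 mg.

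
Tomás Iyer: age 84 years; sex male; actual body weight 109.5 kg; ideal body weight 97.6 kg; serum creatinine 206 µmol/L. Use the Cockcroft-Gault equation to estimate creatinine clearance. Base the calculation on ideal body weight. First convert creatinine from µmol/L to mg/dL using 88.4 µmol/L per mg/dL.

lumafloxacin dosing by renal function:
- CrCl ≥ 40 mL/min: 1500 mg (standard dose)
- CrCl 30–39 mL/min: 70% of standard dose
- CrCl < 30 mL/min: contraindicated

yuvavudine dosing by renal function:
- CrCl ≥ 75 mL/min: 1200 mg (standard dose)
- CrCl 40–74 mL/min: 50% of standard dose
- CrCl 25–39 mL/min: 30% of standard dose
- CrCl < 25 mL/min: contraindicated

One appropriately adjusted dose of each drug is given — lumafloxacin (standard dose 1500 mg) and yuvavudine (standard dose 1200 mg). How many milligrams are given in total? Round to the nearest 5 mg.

SCr = 206 / 88.4 = 2.33 mg/dL
CrCl = (140 − 84) × 97.6 / (72 × 2.33) = 5465.6 / 167.76 ≈ 32.6 mL/min
CrCl ≈ 33 mL/min.
lumafloxacin: 30–39 mL/min → 70% of 1500 mg = 1050 mg.
yuvavudine: 25–39 mL/min → 30% of 1200 mg = 360 mg.
Total = 1050 + 360 = 1410 mg.

1410 mg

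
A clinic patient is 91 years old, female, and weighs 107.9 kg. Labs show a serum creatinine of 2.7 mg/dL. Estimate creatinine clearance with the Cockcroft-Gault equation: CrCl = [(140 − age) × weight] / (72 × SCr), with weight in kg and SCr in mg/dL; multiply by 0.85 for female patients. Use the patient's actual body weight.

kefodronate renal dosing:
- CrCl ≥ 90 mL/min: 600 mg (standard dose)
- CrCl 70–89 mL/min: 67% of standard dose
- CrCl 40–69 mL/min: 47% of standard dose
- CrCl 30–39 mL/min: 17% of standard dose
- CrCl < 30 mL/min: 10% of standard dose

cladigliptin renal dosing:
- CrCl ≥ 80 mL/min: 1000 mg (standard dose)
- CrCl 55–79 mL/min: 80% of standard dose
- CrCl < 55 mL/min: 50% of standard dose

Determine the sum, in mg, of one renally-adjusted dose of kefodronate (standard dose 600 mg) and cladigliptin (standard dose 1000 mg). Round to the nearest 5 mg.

560 mg

CrCl = (140 − 91) × 107.9 / (72 × 2.7) × 0.85 = 5287.1 / 194.40 × 0.85 ≈ 23.1 mL/min
CrCl ≈ 23 mL/min.
kefodronate: < 30 mL/min → 10% of 600 mg = 60 mg.
cladigliptin: < 55 mL/min → 50% of 1000 mg = 500 mg.
Total = 60 + 500 = 560 mg.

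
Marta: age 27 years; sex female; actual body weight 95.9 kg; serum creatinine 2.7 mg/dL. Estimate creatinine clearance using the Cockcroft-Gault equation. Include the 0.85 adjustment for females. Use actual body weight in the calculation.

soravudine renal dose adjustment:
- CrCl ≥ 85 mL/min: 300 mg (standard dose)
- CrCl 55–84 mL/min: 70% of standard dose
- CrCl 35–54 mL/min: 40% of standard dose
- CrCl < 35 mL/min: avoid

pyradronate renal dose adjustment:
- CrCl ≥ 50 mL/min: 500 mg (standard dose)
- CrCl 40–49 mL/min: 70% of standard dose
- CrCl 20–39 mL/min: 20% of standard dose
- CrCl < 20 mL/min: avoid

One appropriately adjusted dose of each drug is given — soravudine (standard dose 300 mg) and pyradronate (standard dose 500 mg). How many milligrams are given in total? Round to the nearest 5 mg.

CrCl = (140 − 27) × 95.9 / (72 × 2.7) × 0.85 = 10836.7 / 194.40 × 0.85 ≈ 47.4 mL/min
CrCl ≈ 47 mL/min.
soravudine: 35–54 mL/min → 40% of 300 mg = 120 mg.
pyradronate: 40–49 mL/min → 70% of 500 mg = 350 mg.
Total = 120 + 350 = 470 mg.

470 mg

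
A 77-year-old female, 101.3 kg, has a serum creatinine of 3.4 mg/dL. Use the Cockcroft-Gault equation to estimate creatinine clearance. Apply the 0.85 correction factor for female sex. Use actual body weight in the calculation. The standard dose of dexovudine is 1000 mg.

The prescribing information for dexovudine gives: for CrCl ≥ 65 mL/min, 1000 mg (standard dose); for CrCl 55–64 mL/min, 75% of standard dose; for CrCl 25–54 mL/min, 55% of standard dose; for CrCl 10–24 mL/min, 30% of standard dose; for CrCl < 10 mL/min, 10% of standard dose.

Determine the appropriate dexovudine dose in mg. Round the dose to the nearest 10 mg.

CrCl = (140 − 77) × 101.3 / (72 × 3.4) × 0.85 = 6381.9 / 244.80 × 0.85 ≈ 22.2 mL/min
CrCl ≈ 22 mL/min → bracket 10–24 mL/min.
30% of 1000 mg = 300 mg

300 mg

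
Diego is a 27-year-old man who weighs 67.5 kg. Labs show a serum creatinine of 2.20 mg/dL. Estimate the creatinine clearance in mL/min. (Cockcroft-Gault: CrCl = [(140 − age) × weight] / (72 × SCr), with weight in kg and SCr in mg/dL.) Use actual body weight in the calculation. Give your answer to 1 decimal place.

48.2 mL/min

CrCl = (140 − 27) × 67.5 / (72 × 2.2) = 7627.5 / 158.40 ≈ 48.2 mL/min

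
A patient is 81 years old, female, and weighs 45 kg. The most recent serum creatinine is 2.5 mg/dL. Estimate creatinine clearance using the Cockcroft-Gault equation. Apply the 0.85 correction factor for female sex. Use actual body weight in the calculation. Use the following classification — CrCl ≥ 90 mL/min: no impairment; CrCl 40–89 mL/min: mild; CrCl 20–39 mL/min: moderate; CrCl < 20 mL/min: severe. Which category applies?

CrCl = (140 − 81) × 45 / (72 × 2.5) × 0.85 = 2655.0 / 180.00 × 0.85 ≈ 12.5 mL/min
13 mL/min falls in the 'severe' range.

severe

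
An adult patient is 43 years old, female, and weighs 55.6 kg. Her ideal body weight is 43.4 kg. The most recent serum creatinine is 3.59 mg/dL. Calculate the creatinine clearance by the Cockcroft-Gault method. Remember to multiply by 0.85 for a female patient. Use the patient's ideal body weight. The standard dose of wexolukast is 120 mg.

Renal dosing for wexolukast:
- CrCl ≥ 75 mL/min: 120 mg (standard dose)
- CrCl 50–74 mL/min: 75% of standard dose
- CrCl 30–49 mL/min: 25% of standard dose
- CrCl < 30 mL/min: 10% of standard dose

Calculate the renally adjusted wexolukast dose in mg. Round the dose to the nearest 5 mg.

10 mg

CrCl = (140 − 43) × 43.4 / (72 × 3.59) × 0.85 = 4209.8 / 258.48 × 0.85 ≈ 13.8 mL/min
CrCl ≈ 14 mL/min → bracket < 30 mL/min.
10% of 120 mg = 12 mg → 10 mg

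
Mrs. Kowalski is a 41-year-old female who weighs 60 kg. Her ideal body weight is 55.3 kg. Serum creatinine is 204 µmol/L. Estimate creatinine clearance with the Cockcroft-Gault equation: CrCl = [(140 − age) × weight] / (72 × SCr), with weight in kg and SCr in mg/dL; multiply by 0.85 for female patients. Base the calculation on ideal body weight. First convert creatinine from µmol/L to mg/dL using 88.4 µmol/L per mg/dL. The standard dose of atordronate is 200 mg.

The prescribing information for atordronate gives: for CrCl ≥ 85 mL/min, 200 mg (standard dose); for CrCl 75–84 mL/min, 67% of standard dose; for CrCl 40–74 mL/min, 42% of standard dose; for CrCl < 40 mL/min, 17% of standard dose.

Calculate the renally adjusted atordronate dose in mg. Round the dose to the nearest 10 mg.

30 mg

SCr = 204 / 88.4 = 2.308 mg/dL
CrCl = (140 − 41) × 55.3 / (72 × 2.308) × 0.85 = 5474.7 / 166.18 × 0.85 ≈ 28.0 mL/min
CrCl ≈ 28 mL/min → bracket < 40 mL/min.
17% of 200 mg = 34 mg → 30 mg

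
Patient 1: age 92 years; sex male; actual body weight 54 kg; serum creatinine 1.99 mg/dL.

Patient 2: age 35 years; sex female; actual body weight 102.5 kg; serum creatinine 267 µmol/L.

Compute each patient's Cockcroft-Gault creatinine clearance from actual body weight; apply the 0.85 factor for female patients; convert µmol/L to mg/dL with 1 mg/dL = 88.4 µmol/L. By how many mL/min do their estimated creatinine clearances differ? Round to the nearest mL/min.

24 mL/min

Patient 1: CrCl = (140 − 92) × 54 / (72 × 1.99) = 2592.0 / 143.28 ≈ 18.1 mL/min
Patient 2: SCr = 267 / 88.4 = 3.02 mg/dL
Patient 2: CrCl = (140 − 35) × 102.5 / (72 × 3.02) × 0.85 = 10762.5 / 217.44 × 0.85 ≈ 42.1 mL/min
|18.1 − 42.1| = 24.0 mL/min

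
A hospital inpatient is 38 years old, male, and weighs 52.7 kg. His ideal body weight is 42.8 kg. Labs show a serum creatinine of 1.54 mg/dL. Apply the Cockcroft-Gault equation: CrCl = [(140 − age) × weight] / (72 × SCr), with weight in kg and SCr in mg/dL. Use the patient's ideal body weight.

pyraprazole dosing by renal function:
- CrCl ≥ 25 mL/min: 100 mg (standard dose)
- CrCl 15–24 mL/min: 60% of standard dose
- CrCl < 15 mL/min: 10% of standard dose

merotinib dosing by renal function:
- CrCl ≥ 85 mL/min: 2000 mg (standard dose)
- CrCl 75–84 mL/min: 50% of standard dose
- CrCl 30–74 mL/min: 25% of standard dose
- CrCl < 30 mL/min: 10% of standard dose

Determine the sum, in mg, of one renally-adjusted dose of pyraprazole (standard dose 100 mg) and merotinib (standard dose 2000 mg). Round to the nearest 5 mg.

CrCl = (140 − 38) × 42.8 / (72 × 1.54) = 4365.6 / 110.88 ≈ 39.4 mL/min
CrCl ≈ 39 mL/min.
pyraprazole: ≥ 25 mL/min → 100% of 100 mg = 100 mg.
merotinib: 30–74 mL/min → 25% of 2000 mg = 500 mg.
Total = 100 + 500 = 600 mg.

600 mg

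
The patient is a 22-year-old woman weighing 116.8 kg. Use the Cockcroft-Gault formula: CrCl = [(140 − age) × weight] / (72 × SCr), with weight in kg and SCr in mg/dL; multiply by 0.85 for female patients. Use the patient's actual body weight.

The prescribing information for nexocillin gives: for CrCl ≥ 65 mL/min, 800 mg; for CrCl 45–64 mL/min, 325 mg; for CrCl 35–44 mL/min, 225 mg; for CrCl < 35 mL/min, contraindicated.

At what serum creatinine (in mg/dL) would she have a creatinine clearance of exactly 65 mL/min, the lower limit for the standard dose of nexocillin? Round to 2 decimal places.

2.50 mg/dL

Standard dose requires CrCl ≥ 65 mL/min.
Set (140 − 22) × 116.8 × 0.85 / (72 × SCr) = 65
SCr = (140 − 22) × 116.8 × 0.85 / (72 × 65) = 2.503 mg/dL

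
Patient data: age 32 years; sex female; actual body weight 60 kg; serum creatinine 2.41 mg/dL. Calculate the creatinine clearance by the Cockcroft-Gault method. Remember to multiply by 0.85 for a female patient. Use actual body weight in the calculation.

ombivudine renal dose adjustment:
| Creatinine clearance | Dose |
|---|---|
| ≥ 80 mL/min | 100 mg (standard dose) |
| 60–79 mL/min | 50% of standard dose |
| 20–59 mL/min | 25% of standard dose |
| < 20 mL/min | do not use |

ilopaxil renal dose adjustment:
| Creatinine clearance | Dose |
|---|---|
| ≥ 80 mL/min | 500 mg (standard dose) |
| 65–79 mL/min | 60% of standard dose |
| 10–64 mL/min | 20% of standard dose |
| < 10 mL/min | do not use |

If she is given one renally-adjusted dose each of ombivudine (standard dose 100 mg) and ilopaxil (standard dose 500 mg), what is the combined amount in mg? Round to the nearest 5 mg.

125 mg

CrCl = (140 − 32) × 60 / (72 × 2.41) × 0.85 = 6480.0 / 173.52 × 0.85 ≈ 31.7 mL/min
CrCl ≈ 32 mL/min.
ombivudine: 20–59 mL/min → 25% of 100 mg = 25 mg.
ilopaxil: 10–64 mL/min → 20% of 500 mg = 100 mg.
Total = 25 + 100 = 125 mg.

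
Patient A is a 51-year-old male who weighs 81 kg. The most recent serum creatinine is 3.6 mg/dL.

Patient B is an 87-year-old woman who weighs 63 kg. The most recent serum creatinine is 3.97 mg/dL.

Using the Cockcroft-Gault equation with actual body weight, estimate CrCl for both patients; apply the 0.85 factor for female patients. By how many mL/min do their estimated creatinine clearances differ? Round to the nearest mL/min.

Patient A: CrCl = (140 − 51) × 81 / (72 × 3.6) = 7209.0 / 259.20 ≈ 27.8 mL/min
Patient B: CrCl = (140 − 87) × 63 / (72 × 3.97) × 0.85 = 3339.0 / 285.84 × 0.85 ≈ 9.9 mL/min
|27.8 − 9.9| = 17.9 mL/min

18 mL/min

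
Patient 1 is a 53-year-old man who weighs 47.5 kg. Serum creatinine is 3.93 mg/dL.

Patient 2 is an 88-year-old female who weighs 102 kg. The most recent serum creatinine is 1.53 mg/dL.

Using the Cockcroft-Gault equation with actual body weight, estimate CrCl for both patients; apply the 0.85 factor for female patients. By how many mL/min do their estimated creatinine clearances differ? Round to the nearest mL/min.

26 mL/min

Patient 1: CrCl = (140 − 53) × 47.5 / (72 × 3.93) = 4132.5 / 282.96 ≈ 14.6 mL/min
Patient 2: CrCl = (140 − 88) × 102 / (72 × 1.53) × 0.85 = 5304.0 / 110.16 × 0.85 ≈ 40.9 mL/min
|14.6 − 40.9| = 26.3 mL/min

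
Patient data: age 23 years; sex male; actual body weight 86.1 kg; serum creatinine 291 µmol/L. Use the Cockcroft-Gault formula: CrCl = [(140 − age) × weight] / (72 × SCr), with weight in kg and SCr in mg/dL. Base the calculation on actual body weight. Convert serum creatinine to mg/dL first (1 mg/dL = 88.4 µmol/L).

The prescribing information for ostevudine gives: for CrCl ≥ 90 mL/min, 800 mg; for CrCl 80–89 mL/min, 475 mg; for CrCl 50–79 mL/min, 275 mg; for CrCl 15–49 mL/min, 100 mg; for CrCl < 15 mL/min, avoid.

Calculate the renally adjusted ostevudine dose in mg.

100 mg

SCr = 291 / 88.4 = 3.292 mg/dL
CrCl = (140 − 23) × 86.1 / (72 × 3.292) = 10073.7 / 237.02 ≈ 42.5 mL/min
CrCl ≈ 43 mL/min → bracket 15–49 mL/min.
Dose for this bracket: 100 mg.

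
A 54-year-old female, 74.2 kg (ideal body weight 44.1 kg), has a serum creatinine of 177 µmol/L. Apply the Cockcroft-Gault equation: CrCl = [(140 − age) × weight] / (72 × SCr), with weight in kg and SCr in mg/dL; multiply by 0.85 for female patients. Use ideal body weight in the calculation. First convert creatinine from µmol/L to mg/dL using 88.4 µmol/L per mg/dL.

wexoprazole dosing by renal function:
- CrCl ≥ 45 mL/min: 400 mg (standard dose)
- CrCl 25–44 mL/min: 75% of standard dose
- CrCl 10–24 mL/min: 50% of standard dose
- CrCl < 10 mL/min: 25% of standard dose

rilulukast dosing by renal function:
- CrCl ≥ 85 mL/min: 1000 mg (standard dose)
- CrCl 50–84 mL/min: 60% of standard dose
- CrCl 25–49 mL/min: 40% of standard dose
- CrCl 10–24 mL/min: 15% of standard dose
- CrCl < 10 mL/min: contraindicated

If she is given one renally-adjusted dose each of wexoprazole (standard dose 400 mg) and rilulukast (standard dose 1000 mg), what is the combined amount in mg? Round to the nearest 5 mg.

350 mg

SCr = 177 / 88.4 = 2.002 mg/dL
CrCl = (140 − 54) × 44.1 / (72 × 2.002) × 0.85 = 3792.6 / 144.14 × 0.85 ≈ 22.4 mL/min
CrCl ≈ 22 mL/min.
wexoprazole: 10–24 mL/min → 50% of 400 mg = 200 mg.
rilulukast: 10–24 mL/min → 15% of 1000 mg = 150 mg.
Total = 200 + 150 = 350 mg.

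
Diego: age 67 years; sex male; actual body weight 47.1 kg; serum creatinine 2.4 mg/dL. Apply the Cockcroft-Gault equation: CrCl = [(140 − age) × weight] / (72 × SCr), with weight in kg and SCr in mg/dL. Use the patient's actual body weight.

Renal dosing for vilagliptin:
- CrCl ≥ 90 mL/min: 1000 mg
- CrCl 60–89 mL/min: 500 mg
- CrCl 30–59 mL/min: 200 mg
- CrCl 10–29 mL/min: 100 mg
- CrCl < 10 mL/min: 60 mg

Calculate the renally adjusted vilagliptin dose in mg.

CrCl = (140 − 67) × 47.1 / (72 × 2.4) = 3438.3 / 172.80 ≈ 19.9 mL/min
CrCl ≈ 20 mL/min → bracket 10–29 mL/min.
Dose for this bracket: 100 mg.

100 mg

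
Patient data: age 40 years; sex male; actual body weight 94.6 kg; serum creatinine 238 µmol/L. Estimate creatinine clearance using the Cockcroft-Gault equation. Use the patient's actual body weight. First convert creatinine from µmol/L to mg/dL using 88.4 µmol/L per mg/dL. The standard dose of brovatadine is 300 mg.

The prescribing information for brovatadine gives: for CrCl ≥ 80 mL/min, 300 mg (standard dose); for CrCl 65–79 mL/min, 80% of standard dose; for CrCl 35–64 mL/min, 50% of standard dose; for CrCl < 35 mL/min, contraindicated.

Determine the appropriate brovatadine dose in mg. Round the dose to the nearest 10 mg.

SCr = 238 / 88.4 = 2.692 mg/dL
CrCl = (140 − 40) × 94.6 / (72 × 2.692) = 9460.0 / 193.82 ≈ 48.8 mL/min
CrCl ≈ 49 mL/min → bracket 35–64 mL/min.
50% of 300 mg = 150 mg

150 mg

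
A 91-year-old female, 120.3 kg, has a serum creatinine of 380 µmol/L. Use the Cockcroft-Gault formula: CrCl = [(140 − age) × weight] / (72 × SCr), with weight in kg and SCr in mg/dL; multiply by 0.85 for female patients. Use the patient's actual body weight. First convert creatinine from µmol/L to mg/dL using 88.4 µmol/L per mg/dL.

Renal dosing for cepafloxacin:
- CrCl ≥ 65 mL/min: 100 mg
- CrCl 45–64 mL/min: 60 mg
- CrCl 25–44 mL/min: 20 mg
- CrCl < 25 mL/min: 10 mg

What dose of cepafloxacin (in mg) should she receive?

10 mg

SCr = 380 / 88.4 = 4.299 mg/dL
CrCl = (140 − 91) × 120.3 / (72 × 4.299) × 0.85 = 5894.7 / 309.53 × 0.85 ≈ 16.2 mL/min
CrCl ≈ 16 mL/min → bracket < 25 mL/min.
Dose for this bracket: 10 mg.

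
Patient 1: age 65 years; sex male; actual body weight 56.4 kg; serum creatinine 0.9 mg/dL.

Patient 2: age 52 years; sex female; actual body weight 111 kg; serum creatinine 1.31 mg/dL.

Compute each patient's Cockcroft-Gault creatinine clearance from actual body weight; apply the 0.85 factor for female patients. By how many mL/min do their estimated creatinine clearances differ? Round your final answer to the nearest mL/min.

Patient 1: CrCl = (140 − 65) × 56.4 / (72 × 0.9) = 4230.0 / 64.80 ≈ 65.3 mL/min
Patient 2: CrCl = (140 − 52) × 111 / (72 × 1.31) × 0.85 = 9768.0 / 94.32 × 0.85 ≈ 88.0 mL/min
|65.3 − 88.0| = 22.7 mL/min

23 mL/min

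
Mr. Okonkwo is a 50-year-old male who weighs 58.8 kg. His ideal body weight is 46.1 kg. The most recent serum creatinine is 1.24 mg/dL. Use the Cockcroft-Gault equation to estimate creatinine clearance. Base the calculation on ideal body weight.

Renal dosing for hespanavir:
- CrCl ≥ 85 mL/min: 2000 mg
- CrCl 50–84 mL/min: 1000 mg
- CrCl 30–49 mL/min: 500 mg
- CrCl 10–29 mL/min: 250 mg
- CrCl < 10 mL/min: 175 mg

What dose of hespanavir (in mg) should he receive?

500 mg

CrCl = (140 − 50) × 46.1 / (72 × 1.24) = 4149.0 / 89.28 ≈ 46.5 mL/min
CrCl ≈ 46 mL/min → bracket 30–49 mL/min.
Dose for this bracket: 500 mg.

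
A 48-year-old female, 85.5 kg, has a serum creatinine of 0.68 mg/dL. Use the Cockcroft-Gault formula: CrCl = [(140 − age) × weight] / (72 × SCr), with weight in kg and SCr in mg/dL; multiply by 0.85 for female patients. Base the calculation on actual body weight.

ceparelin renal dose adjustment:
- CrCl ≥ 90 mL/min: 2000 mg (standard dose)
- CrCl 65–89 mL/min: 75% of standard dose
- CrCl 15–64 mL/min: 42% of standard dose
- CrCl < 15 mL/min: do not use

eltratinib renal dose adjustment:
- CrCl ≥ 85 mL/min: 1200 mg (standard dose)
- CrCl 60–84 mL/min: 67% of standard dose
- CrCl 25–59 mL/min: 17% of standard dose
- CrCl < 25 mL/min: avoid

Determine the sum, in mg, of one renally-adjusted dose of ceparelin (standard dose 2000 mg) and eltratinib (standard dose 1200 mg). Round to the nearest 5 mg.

3200 mg

CrCl = (140 − 48) × 85.5 / (72 × 0.68) × 0.85 = 7866.0 / 48.96 × 0.85 ≈ 136.6 mL/min
CrCl ≈ 137 mL/min.
ceparelin: ≥ 90 mL/min → 100% of 2000 mg = 2000 mg.
eltratinib: ≥ 85 mL/min → 100% of 1200 mg = 1200 mg.
Total = 2000 + 1200 = 3200 mg.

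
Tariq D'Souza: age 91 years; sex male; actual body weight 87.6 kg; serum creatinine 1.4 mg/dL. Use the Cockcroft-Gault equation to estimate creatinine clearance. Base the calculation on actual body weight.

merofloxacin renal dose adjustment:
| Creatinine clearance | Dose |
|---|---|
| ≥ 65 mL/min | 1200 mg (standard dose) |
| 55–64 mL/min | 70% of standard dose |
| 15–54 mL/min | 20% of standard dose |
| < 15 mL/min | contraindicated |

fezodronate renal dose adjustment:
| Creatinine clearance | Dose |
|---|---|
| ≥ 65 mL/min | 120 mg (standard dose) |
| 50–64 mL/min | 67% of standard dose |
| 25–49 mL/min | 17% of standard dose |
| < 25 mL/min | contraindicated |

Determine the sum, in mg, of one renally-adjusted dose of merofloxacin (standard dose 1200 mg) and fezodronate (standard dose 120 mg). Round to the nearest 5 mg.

CrCl = (140 − 91) × 87.6 / (72 × 1.4) = 4292.4 / 100.80 ≈ 42.6 mL/min
CrCl ≈ 43 mL/min.
merofloxacin: 15–54 mL/min → 20% of 1200 mg = 240 mg.
fezodronate: 25–49 mL/min → 17% of 120 mg = 20.4 mg.
Total = 240 + 20.4 = 260.4 mg.

260 mg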